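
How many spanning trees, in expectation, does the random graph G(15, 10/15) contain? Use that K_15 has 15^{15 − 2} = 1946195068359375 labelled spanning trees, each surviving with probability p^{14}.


K_15 has 15^{15 − 2} = 1946195068359375 labelled spanning trees.
For each such spanning tree H, let X_H = 1 if all 14 edges of H are present in G. Then P[X_H = 1] = p^{14} = (2/3)^{14} = 16384/4782969.
By linearity: E[X] = Σ_H E[X_H] = 1946195068359375 · p^{14} = 1946195068359375 · 16384/4782969 = 20000000000000/3.
Numerically: E[X] ≈ 6.66667e+12.

E[X] = 1946195068359375 · (2/3)^{14} = 20000000000000/3 ≈ 6.66667e+12.


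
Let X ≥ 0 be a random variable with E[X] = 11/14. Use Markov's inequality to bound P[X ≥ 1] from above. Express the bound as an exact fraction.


μ = E[X] = 11/14, a = 1.
Markov: P[X ≥ 1] ≤ μ/a = (11/14)/1 = 11/14.
Numerically: ≈ 0.786.
(Since a = 1 > μ = 0.786, the bound 11/14 is < 1 and informative.)

P[X ≥ 1] ≤ 11/14 ≈ 0.786.


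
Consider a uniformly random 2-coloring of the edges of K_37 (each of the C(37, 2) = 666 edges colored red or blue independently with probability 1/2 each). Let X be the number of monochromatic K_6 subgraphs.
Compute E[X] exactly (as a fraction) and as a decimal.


Let X = Σ_S X_S over the C(37, 6) = 2324784 subsets S of size 6, where X_S = 1 if the K_6 on S is monochromatic.
For a fixed S, the K_6 on S has C(6, 2) = 15 edges. P[all 15 edges red] = (1/2)^15, and likewise for blue, so P[monochromatic] = 2·(1/2)^15 = 2^{1 − 15} = 1/16384.
By linearity of expectation: E[X] = C(37, 6) · 2^{1 − 15} = 2324784 · 1/16384 = 145299/1024.
Numerically: E[X] ≈ 141.8936.

E[X] = C(37,6)·2^(1−C(6,2)) = 145299/1024 ≈ 141.8936.


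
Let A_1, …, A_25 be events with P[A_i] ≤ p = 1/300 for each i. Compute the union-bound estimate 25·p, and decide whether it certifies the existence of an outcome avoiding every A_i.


Union bound: P[∪_{i=1}^{25} A_i] ≤ Σ_i P[A_i] ≤ 25·p = 25·(1/300) = 1/12.
Numerically: 1/12 ≈ 0.083.
Is 1/12 < 1? YES.
Since P[∪ A_i] ≤ 1/12 < 1, the complement has P[∩ A_i^c] ≥ 1 − 1/12 = 11/12 > 0, so some outcome avoids every A_i.

25·p = 1/12 ≈ 0.083; existence CERTIFIED by the union bound.


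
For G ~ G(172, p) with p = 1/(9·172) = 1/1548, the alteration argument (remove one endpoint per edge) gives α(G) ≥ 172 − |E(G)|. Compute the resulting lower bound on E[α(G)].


E[|E(G)|] = C(172, 2)·p = 14706 · (1/1548) = 19/2.
E[α(G)] ≥ n − E[|E(G)|] = 172 − 19/2 = 325/2.
Numerically: ≈ 162.500.
(This is only a lower bound; the true E[α(G)] may be larger.)

E[α(G)] ≥ 325/2 ≈ 162.500.


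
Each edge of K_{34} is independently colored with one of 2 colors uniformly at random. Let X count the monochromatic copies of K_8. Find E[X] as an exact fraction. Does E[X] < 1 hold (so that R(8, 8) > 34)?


E[X] = C(34, 8) · 2^{1 − 28} = 18156204 · 2^{−27} = 18156204/134217728.
As a reduced fraction: E[X] = 4539051/33554432 ≈ 0.1353.
Is E[X] < 1? YES.
Since E[X] < 1, there exists a 2-coloring of K_{34} with no monochromatic K_8; hence R(8, 8) > 34.

E[X] = 4539051/33554432 ≈ 0.1353; E[X] < 1, so R(8, 8) > 34.


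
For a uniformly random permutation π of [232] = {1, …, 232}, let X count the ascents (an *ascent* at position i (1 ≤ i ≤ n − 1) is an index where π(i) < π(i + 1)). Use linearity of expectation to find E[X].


Write X = Σ X_I over i = 1, …, 231, with X_I the indicator of one ascent.
There are 231 indicators.
For each fixed i, the pair (π(i), π(i+1)) is a uniformly random ordered pair of distinct values from {1, …, 232}; by symmetry P[π(i) < π(i+1)] = 1/2.
By linearity: E[X] = 231 · (1/2) = (232 − 1) · (1/2) = 231/2 ≈ 115.500.

E[X] = 231/2 = 115.500.


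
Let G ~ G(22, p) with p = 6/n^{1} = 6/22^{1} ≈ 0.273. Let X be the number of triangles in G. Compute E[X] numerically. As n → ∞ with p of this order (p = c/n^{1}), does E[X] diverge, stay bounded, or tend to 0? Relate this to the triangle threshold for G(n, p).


Number of potential triangles: C(22, 3) = 1540.
Each occurs with probability p³ ≈ (0.273)³ ≈ 2.02855e-02.
By linearity: E[X] = C(22, 3)·p³ ≈ 1540 · 2.02855e-02 ≈ 31.240.
Here α = 1, so p = 6/n is exactly at the triangle threshold p ~ 1/n. Asymptotically E[X] → c³/6 = 6³/6 = 36 ≈ 36.000, a bounded constant. In this regime the triangle count is asymptotically Poisson(c³/6).

E[X] ≈ 31.240; in regime p = Θ(1/n^{1}) E[X] stays bounded (at the triangle threshold p ~ 1/n).


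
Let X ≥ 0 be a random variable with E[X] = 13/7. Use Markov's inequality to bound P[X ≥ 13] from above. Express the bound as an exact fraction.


μ = E[X] = 13/7, a = 13.
Markov: P[X ≥ 13] ≤ μ/a = (13/7)/13 = 1/7.
Numerically: ≈ 0.142857.
(Since a = 13 > μ = 1.857143, the bound 1/7 is < 1 and informative.)

P[X ≥ 13] ≤ 1/7 ≈ 0.142857.


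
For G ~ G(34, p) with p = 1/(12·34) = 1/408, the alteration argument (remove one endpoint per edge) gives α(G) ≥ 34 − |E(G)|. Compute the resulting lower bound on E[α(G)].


E[|E(G)|] = C(34, 2)·p = 561 · (1/408) = 11/8.
E[α(G)] ≥ n − E[|E(G)|] = 34 − 11/8 = 261/8.
Numerically: ≈ 32.62500.
(This is only a lower bound; the true E[α(G)] may be larger.)

E[α(G)] ≥ 261/8 ≈ 32.62500.


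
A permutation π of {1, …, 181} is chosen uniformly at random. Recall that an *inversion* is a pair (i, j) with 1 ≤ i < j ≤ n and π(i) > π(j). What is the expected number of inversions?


Write X = Σ X_I over the C(181, 2) = 16290 pairs i < j, with X_I the indicator of one inversion.
There are 16290 indicators.
For each fixed pair i < j, the values π(i) and π(j) are two distinct elements of {1, …, 181} in uniformly random order; by symmetry P[π(i) > π(j)] = 1/2.
By linearity: E[X] = 16290 · (1/2) = C(181, 2) · (1/2) = 16290/2 = 8145 ≈ 8145.000.

E[X] = 8145 = 8145.000.


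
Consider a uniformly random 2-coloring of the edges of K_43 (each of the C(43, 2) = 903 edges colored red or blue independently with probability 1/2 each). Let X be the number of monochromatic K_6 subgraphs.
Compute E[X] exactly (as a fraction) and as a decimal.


Let X = Σ_S X_S over the C(43, 6) = 6096454 subsets S of size 6, where X_S = 1 if the K_6 on S is monochromatic.
For a fixed S, the K_6 on S has C(6, 2) = 15 edges. P[all 15 edges red] = (1/2)^15, and likewise for blue, so P[monochromatic] = 2·(1/2)^15 = 2^{1 − 15} = 1/16384.
By linearity of expectation: E[X] = C(43, 6) · 2^{1 − 15} = 6096454 · 1/16384 = 3048227/8192.
Numerically: E[X] ≈ 372.0980.

E[X] = C(43,6)·2^(1−C(6,2)) = 3048227/8192 ≈ 372.0980.


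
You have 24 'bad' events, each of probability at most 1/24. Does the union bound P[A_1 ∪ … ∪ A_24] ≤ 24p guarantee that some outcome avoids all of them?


Union bound: P[∪_{i=1}^{24} A_i] ≤ Σ_i P[A_i] ≤ 24·p = 24·(1/24) = 1.
Numerically: 1 ≈ 1.00000.
Is 1 < 1? NO.
Since the bound 1 is ≥ 1, the union bound is uninformative here; it does NOT by itself certify existence.

24·p = 1 ≈ 1.00000; existence NOT certified by the union bound.


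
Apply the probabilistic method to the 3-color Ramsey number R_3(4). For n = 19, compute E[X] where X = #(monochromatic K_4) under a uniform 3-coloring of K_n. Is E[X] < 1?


E[X] = C(19, 4) · 3^{1 − 6} = 3876 · 3^{−5} = 3876/243.
As a reduced fraction: E[X] = 1292/81 ≈ 15.951.
Is E[X] < 1? NO.
Since E[X] ≥ 1, the first-moment bound is inconclusive at n = 19; it does NOT by itself certify R_3(4) > 19.

E[X] = 1292/81 ≈ 15.951; E[X] ≥ 1; first-moment method inconclusive here.


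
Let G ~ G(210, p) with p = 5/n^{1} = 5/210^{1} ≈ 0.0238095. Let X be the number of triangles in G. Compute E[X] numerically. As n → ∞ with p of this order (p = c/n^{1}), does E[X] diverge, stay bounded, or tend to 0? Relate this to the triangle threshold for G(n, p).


Number of potential triangles: C(210, 3) = 1521520.
Each occurs with probability p³ ≈ (0.0238095)³ ≈ 1.34974625e-05.
By linearity: E[X] = C(210, 3)·p³ ≈ 1521520 · 1.34974625e-05 ≈ 20.536659.
Here α = 1, so p = 5/n is exactly at the triangle threshold p ~ 1/n. Asymptotically E[X] → c³/6 = 5³/6 = 125/6 ≈ 20.833333, a bounded constant. In this regime the triangle count is asymptotically Poisson(c³/6).

E[X] ≈ 20.536659; in regime p = Θ(1/n^{1}) E[X] stays bounded (at the triangle threshold p ~ 1/n).


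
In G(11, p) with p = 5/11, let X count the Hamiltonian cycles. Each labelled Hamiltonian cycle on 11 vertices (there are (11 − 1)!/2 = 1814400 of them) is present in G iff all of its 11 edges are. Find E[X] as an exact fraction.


K_11 has (11 − 1)!/2 = 1814400 labelled Hamiltonian cycles.
For each such Hamiltonian cycle H, let X_H = 1 if all 11 edges of H are present in G. Then P[X_H = 1] = p^{11} = (5/11)^{11} = 48828125/285311670611.
Summing the indicators: E[X] = Σ_H E[X_H] = 1814400 · p^{11} = 1814400 · 48828125/285311670611 = 88593750000000/285311670611.
Numerically: E[X] ≈ 310.52.

E[X] = 1814400 · (5/11)^{11} = 88593750000000/285311670611 ≈ 310.52.


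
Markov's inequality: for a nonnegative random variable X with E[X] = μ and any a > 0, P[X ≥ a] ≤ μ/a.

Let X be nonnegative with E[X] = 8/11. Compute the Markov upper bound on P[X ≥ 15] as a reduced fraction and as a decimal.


μ = E[X] = 8/11, a = 15.
Markov: P[X ≥ 15] ≤ μ/a = (8/11)/15 = 8/165.
Numerically: ≈ 0.0485.
(Since a = 15 > μ = 0.7273, the bound 8/165 is < 1 and informative.)

P[X ≥ 15] ≤ 8/165 ≈ 0.0485.


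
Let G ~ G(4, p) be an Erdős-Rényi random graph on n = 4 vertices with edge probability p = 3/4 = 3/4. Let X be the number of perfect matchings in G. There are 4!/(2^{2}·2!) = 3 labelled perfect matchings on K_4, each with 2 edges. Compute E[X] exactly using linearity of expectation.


K_4 has 4!/(2^{2}·2!) = 3 labelled perfect matchings.
For each such perfect matching H, let X_H = 1 if all 2 edges of H are present in G. Then P[X_H = 1] = p^{2} = (3/4)^{2} = 9/16.
Summing the indicators: E[X] = Σ_H E[X_H] = 3 · p^{2} = 3 · 9/16 = 27/16.
Numerically: E[X] ≈ 1.6875.

E[X] = 3 · (3/4)^{2} = 27/16 ≈ 1.6875.


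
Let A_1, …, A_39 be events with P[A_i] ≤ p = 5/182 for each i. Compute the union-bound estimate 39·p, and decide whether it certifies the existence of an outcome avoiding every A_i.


Union bound: P[∪_{i=1}^{39} A_i] ≤ Σ_i P[A_i] ≤ 39·p = 39·(5/182) = 15/14.
Numerically: 15/14 ≈ 1.071.
Is 15/14 < 1? NO.
Since the bound 15/14 is ≥ 1, the union bound is uninformative here; it does NOT by itself certify existence.

39·p = 15/14 ≈ 1.071; existence NOT certified by the union bound.


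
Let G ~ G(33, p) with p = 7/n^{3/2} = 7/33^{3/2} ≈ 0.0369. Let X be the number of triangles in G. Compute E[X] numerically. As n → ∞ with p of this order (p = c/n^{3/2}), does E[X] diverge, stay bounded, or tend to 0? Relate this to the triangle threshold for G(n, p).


Number of potential triangles: C(33, 3) = 5456.
Each occurs with probability p³ ≈ (0.0369)³ ≈ 5.03479e-05.
By linearity: E[X] = C(33, 3)·p³ ≈ 5456 · 5.03479e-05 ≈ 0.275.
Since α = 3/2 > 1, p = c/n^{3/2} = o(1/n) is below the triangle threshold p ~ 1/n. Asymptotically E[X] ~ (c³/6)·n^{3(1−α)} = (7³/6)·n^{-1.5} → 0, so by Markov's inequality G has no triangles w.h.p.

E[X] ≈ 0.275; in regime p = Θ(1/n^{3/2}) E[X] tends to 0 (below the triangle threshold p ~ 1/n).


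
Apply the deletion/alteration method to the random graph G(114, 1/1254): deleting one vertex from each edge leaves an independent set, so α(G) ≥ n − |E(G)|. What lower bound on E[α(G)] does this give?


E[|E(G)|] = C(114, 2)·p = 6441 · (1/1254) = 113/22.
E[α(G)] ≥ n − E[|E(G)|] = 114 − 113/22 = 2395/22.
Numerically: ≈ 108.864.
(This is only a lower bound; the true E[α(G)] may be larger.)

E[α(G)] ≥ 2395/22 ≈ 108.864.


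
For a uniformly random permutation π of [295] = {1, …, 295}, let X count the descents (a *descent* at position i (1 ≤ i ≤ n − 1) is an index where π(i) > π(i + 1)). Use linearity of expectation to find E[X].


Write X = Σ X_I over i = 1, …, 294, with X_I the indicator of one descent.
There are 294 indicators.
For each fixed i, the pair (π(i), π(i+1)) is a uniformly random ordered pair of distinct values from {1, …, 295}; by symmetry P[π(i) > π(i+1)] = 1/2.
By linearity: E[X] = 294 · (1/2) = (295 − 1) · (1/2) = 147 ≈ 147.000000.

E[X] = 147 = 147.000000.


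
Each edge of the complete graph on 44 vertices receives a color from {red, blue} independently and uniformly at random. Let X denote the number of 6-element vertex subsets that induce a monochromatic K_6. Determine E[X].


Let X = Σ_S X_S over the C(44, 6) = 7059052 subsets S of size 6, where X_S = 1 if the K_6 on S is monochromatic.
For a fixed S, the K_6 on S has C(6, 2) = 15 edges. P[all 15 edges red] = (1/2)^15, and likewise for blue, so P[monochromatic] = 2·(1/2)^15 = 2^{1 − 15} = 1/16384.
Summing: E[X] = C(44, 6) · 2^{1 − 15} = 7059052 · 1/16384 = 1764763/4096.
Numerically: E[X] ≈ 430.8503.

E[X] = C(44,6)·2^(1−C(6,2)) = 1764763/4096 ≈ 430.8503.


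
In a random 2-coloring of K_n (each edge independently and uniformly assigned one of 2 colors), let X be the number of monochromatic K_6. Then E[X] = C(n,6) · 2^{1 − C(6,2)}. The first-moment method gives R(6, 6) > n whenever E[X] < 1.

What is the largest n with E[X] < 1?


We need C(n, 6) · 2^{1 − 15} < 1, i.e. C(n, 6) < 2^{15 − 1} = 16384.
Check values of n near the boundary:
  n = 16: C(16, 6) = 8008; 8008 < 16384? YES
  n = 17: C(17, 6) = 12376; 12376 < 16384? YES
  n = 18: C(18, 6) = 18564; 18564 < 16384? NO
  n = 19: C(19, 6) = 27132; 27132 < 16384? NO
  n = 20: C(20, 6) = 38760; 38760 < 16384? NO
The largest n with C(n, 6) < 16384 is n = 17 (where E[X] = 1547/2048 ≈ 0.755371). Hence R(6, 6) > 17, i.e. R(6, 6) ≥ 18.

Largest n = 17; hence R(6, 6) > 17.


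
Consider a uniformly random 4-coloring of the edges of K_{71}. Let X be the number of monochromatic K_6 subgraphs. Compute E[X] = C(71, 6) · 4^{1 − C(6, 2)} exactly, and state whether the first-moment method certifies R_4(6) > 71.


E[X] = C(71, 6) · 4^{1 − 15} = 143218999 · 4^{−14} = 143218999/268435456.
As a reduced fraction: E[X] = 143218999/268435456 ≈ 0.53353.
Is E[X] < 1? YES.
Since E[X] < 1, there exists a 4-coloring of K_{71} with no monochromatic K_6; hence R_4(6) > 71.

E[X] = 143218999/268435456 ≈ 0.53353; E[X] < 1, so R_4(6) > 71.


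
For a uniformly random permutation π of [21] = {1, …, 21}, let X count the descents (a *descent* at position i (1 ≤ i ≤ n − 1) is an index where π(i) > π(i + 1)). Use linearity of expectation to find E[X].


Write X = Σ X_I over i = 1, …, 20, with X_I the indicator of one descent.
There are 20 indicators.
For each fixed i, the pair (π(i), π(i+1)) is a uniformly random ordered pair of distinct values from {1, …, 21}; by symmetry P[π(i) > π(i+1)] = 1/2.
By linearity: E[X] = 20 · (1/2) = (21 − 1) · (1/2) = 10 ≈ 10.000000.

E[X] = 10 = 10.000000.


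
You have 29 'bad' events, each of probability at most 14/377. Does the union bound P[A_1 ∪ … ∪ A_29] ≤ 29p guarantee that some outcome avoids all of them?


Union bound: P[∪_{i=1}^{29} A_i] ≤ Σ_i P[A_i] ≤ 29·p = 29·(14/377) = 14/13.
Numerically: 14/13 ≈ 1.0769231.
Is 14/13 < 1? NO.
Since the bound 14/13 is ≥ 1, the union bound is uninformative here; it does NOT by itself certify existence.

29·p = 14/13 ≈ 1.0769231; existence NOT certified by the union bound.


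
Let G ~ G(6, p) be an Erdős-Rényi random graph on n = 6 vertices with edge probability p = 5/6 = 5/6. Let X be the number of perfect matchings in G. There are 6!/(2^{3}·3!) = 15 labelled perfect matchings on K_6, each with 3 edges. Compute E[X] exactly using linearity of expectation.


K_6 has 6!/(2^{3}·3!) = 15 labelled perfect matchings.
For each such perfect matching H, let X_H = 1 if all 3 edges of H are present in G. Then P[X_H = 1] = p^{3} = (5/6)^{3} = 125/216.
By linearity of expectation: E[X] = Σ_H E[X_H] = 15 · p^{3} = 15 · 125/216 = 625/72.
Numerically: E[X] ≈ 8.68.

E[X] = 15 · (5/6)^{3} = 625/72 ≈ 8.68.


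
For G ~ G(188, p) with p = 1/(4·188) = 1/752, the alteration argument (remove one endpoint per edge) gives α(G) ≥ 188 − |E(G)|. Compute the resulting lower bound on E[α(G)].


E[|E(G)|] = C(188, 2)·p = 17578 · (1/752) = 187/8.
E[α(G)] ≥ n − E[|E(G)|] = 188 − 187/8 = 1317/8.
Numerically: ≈ 164.625.
(This is only a lower bound; the true E[α(G)] may be larger.)

E[α(G)] ≥ 1317/8 ≈ 164.625.


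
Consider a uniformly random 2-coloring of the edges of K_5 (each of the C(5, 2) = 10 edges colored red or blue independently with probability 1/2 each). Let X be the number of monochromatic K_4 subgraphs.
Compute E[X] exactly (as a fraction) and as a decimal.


Let X = Σ_S X_S over the C(5, 4) = 5 subsets S of size 4, where X_S = 1 if the K_4 on S is monochromatic.
For a fixed S, the K_4 on S has C(4, 2) = 6 edges. P[all 6 edges red] = (1/2)^6, and likewise for blue, so P[monochromatic] = 2·(1/2)^6 = 2^{1 − 6} = 1/32.
By linearity of expectation: E[X] = C(5, 4) · 2^{1 − 6} = 5 · 1/32 = 5/32.
Numerically: E[X] ≈ 0.156.

E[X] = C(5,4)·2^(1−C(4,2)) = 5/32 ≈ 0.156.


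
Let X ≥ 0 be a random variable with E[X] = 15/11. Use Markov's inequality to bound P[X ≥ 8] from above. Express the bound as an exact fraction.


μ = E[X] = 15/11, a = 8.
Markov: P[X ≥ 8] ≤ μ/a = (15/11)/8 = 15/88.
Numerically: ≈ 0.17045.
(Since a = 8 > μ = 1.36364, the bound 15/88 is < 1 and informative.)

P[X ≥ 8] ≤ 15/88 ≈ 0.17045.


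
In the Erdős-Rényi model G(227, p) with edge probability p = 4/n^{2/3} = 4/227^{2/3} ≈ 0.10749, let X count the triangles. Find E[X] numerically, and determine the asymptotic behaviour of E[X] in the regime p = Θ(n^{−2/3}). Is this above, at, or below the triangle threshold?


Number of potential triangles: C(227, 3) = 1923825.
Each occurs with probability p³ ≈ (0.10749)³ ≈ 1.2420191e-03.
By linearity: E[X] = C(227, 3)·p³ ≈ 1923825 · 1.2420191e-03 ≈ 2389.42731.
Since α = 2/3 < 1, p = c/n^{2/3} ≫ 1/n is above the triangle threshold p ~ 1/n. Asymptotically E[X] ~ (c³/6)·n^{3(1−α)} = (4³/6)·n^{1} → ∞; triangles are abundant w.h.p.

E[X] ≈ 2389.42731; in regime p = Θ(1/n^{2/3}) E[X] diverges (above the triangle threshold p ~ 1/n).


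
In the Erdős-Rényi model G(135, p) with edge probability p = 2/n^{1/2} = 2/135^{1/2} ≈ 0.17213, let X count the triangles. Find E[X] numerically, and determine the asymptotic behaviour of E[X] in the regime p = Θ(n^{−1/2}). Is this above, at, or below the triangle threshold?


Number of potential triangles: C(135, 3) = 400995.
Each occurs with probability p³ ≈ (0.17213)³ ≈ 5.1002250e-03.
By linearity: E[X] = C(135, 3)·p³ ≈ 400995 · 5.1002250e-03 ≈ 2045.16472.
Since α = 1/2 < 1, p = c/n^{1/2} ≫ 1/n is above the triangle threshold p ~ 1/n. Asymptotically E[X] ~ (c³/6)·n^{3(1−α)} = (2³/6)·n^{1.5} → ∞; triangles are abundant w.h.p.

E[X] ≈ 2045.16472; in regime p = Θ(1/n^{1/2}) E[X] diverges (above the triangle threshold p ~ 1/n).


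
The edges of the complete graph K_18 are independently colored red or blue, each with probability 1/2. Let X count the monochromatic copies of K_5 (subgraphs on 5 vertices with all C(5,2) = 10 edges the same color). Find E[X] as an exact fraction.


Let X = Σ_S X_S over the C(18, 5) = 8568 subsets S of size 5, where X_S = 1 if the K_5 on S is monochromatic.
For a fixed S, the K_5 on S has C(5, 2) = 10 edges. P[all 10 edges red] = (1/2)^10, and likewise for blue, so P[monochromatic] = 2·(1/2)^10 = 2^{1 − 10} = 1/512.
Summing: E[X] = C(18, 5) · 2^{1 − 10} = 8568 · 1/512 = 1071/64.
Numerically: E[X] ≈ 16.734375.

E[X] = C(18,5)·2^(1−C(5,2)) = 1071/64 ≈ 16.734375.


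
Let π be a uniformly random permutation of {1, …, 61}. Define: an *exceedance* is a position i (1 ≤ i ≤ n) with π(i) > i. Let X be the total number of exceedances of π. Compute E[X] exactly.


Write X = Σ_{i=1}^{61} X_i, where X_i = 1_{π(i) > i}.
For each fixed i, π(i) is uniform over {1, …, 61} (marginal of a uniform permutation), so P[π(i) > i] = (n − i)/n. Summing: Σ_{i=1}^{61} (n − i)/n = (0 + 1 + … + 60)/61 = 61(61 − 1)/(2·61) = (61 − 1)/2.
Hence E[X] = Σ_{i=1}^{61} (61 − i)/61 = 30 ≈ 30.0000.

E[X] = 30 = 30.0000.


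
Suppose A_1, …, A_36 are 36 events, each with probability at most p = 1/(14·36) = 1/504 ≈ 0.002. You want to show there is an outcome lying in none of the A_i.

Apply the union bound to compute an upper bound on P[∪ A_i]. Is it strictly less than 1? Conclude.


Union bound: P[∪_{i=1}^{36} A_i] ≤ Σ_i P[A_i] ≤ 36·p = 36·(1/504) = 1/14.
Numerically: 1/14 ≈ 0.071.
Is 1/14 < 1? YES.
Since P[∪ A_i] ≤ 1/14 < 1, the complement has P[∩ A_i^c] ≥ 1 − 1/14 = 13/14 > 0, so some outcome avoids every A_i.

36·p = 1/14 ≈ 0.071; existence CERTIFIED by the union bound.


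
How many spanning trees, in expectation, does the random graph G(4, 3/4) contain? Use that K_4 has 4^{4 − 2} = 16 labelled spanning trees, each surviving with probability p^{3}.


K_4 has 4^{4 − 2} = 16 labelled spanning trees.
For each such spanning tree H, let X_H = 1 if all 3 edges of H are present in G. Then P[X_H = 1] = p^{3} = (3/4)^{3} = 27/64.
By linearity of expectation: E[X] = Σ_H E[X_H] = 16 · p^{3} = 16 · 27/64 = 27/4.
Numerically: E[X] ≈ 6.75.

E[X] = 16 · (3/4)^{3} = 27/4 ≈ 6.75.


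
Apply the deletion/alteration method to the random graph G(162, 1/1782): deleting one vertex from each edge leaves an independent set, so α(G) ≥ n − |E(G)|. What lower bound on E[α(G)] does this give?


E[|E(G)|] = C(162, 2)·p = 13041 · (1/1782) = 161/22.
E[α(G)] ≥ n − E[|E(G)|] = 162 − 161/22 = 3403/22.
Numerically: ≈ 154.6818.
(This is only a lower bound; the true E[α(G)] may be larger.)

E[α(G)] ≥ 3403/22 ≈ 154.6818.


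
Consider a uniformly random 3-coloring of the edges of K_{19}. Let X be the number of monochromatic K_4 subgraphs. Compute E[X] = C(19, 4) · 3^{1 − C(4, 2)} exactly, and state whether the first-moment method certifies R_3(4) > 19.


E[X] = C(19, 4) · 3^{1 − 6} = 3876 · 3^{−5} = 3876/243.
As a reduced fraction: E[X] = 1292/81 ≈ 15.9506.
Is E[X] < 1? NO.
Since E[X] ≥ 1, the first-moment bound is inconclusive at n = 19; it does NOT by itself certify R_3(4) > 19.

E[X] = 1292/81 ≈ 15.9506; E[X] ≥ 1; first-moment method inconclusive here.


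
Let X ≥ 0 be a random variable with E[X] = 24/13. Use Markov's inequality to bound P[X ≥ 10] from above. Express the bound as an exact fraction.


μ = E[X] = 24/13, a = 10.
Markov: P[X ≥ 10] ≤ μ/a = (24/13)/10 = 12/65.
Numerically: ≈ 0.185.
(Since a = 10 > μ = 1.846, the bound 12/65 is < 1 and informative.)

P[X ≥ 10] ≤ 12/65 ≈ 0.185.


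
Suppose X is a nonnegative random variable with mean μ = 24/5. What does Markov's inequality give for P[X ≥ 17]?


μ = E[X] = 24/5, a = 17.
Markov: P[X ≥ 17] ≤ μ/a = (24/5)/17 = 24/85.
Numerically: ≈ 0.2824.
(Since a = 17 > μ = 4.8000, the bound 24/85 is < 1 and informative.)

P[X ≥ 17] ≤ 24/85 ≈ 0.2824.


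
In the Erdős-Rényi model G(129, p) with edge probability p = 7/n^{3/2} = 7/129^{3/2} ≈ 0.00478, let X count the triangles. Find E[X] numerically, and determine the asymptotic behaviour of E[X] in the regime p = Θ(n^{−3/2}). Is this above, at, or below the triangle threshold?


Number of potential triangles: C(129, 3) = 349504.
Each occurs with probability p³ ≈ (0.00478)³ ≈ 1.09054e-07.
By linearity: E[X] = C(129, 3)·p³ ≈ 349504 · 1.09054e-07 ≈ 0.038.
Since α = 3/2 > 1, p = c/n^{3/2} = o(1/n) is below the triangle threshold p ~ 1/n. Asymptotically E[X] ~ (c³/6)·n^{3(1−α)} = (7³/6)·n^{-1.5} → 0, so by Markov's inequality G has no triangles w.h.p.

E[X] ≈ 0.038; in regime p = Θ(1/n^{3/2}) E[X] tends to 0 (below the triangle threshold p ~ 1/n).


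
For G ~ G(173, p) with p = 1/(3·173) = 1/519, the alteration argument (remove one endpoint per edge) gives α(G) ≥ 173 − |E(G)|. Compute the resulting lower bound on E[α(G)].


E[|E(G)|] = C(173, 2)·p = 14878 · (1/519) = 86/3.
E[α(G)] ≥ n − E[|E(G)|] = 173 − 86/3 = 433/3.
Numerically: ≈ 144.3333.
(This is only a lower bound; the true E[α(G)] may be larger.)

E[α(G)] ≥ 433/3 ≈ 144.3333.


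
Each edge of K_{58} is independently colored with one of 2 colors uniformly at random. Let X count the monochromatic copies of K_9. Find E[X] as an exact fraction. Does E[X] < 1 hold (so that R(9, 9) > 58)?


E[X] = C(58, 9) · 2^{1 − 36} = 10648873950 · 2^{−35} = 10648873950/34359738368.
As a reduced fraction: E[X] = 5324436975/17179869184 ≈ 0.3099.
Is E[X] < 1? YES.
Since E[X] < 1, there exists a 2-coloring of K_{58} with no monochromatic K_9; hence R(9, 9) > 58.

E[X] = 5324436975/17179869184 ≈ 0.3099; E[X] < 1, so R(9, 9) > 58.


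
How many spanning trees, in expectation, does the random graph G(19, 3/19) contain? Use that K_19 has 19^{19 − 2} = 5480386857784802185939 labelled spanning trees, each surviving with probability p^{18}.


K_19 has 19^{19 − 2} = 5480386857784802185939 labelled spanning trees.
For each such spanning tree H, let X_H = 1 if all 18 edges of H are present in G. Then P[X_H = 1] = p^{18} = (3/19)^{18} = 387420489/104127350297911241532841.
Summing the indicators: E[X] = Σ_H E[X_H] = 5480386857784802185939 · p^{18} = 5480386857784802185939 · 387420489/104127350297911241532841 = 387420489/19.
Numerically: E[X] ≈ 2.039e+07.

E[X] = 5480386857784802185939 · (3/19)^{18} = 387420489/19 ≈ 2.039e+07.


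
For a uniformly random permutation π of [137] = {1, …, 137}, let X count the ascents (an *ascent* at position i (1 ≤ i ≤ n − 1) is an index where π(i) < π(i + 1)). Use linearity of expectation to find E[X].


Write X = Σ X_I over i = 1, …, 136, with X_I the indicator of one ascent.
There are 136 indicators.
For each fixed i, the pair (π(i), π(i+1)) is a uniformly random ordered pair of distinct values from {1, …, 137}; by symmetry P[π(i) < π(i+1)] = 1/2.
By linearity: E[X] = 136 · (1/2) = (137 − 1) · (1/2) = 68 ≈ 68.00000.

E[X] = 68 = 68.00000.


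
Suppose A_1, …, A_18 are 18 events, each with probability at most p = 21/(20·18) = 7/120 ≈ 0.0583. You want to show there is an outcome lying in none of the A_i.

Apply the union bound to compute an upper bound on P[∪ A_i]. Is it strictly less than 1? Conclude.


Union bound: P[∪_{i=1}^{18} A_i] ≤ Σ_i P[A_i] ≤ 18·p = 18·(7/120) = 21/20.
Numerically: 21/20 ≈ 1.0500.
Is 21/20 < 1? NO.
Since the bound 21/20 is ≥ 1, the union bound is uninformative here; it does NOT by itself certify existence.

18·p = 21/20 ≈ 1.0500; existence NOT certified by the union bound.


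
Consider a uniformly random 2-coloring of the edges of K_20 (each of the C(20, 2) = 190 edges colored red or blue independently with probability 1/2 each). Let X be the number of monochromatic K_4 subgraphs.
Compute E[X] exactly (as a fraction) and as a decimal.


Let X = Σ_S X_S over the C(20, 4) = 4845 subsets S of size 4, where X_S = 1 if the K_4 on S is monochromatic.
For a fixed S, the K_4 on S has C(4, 2) = 6 edges. P[all 6 edges red] = (1/2)^6, and likewise for blue, so P[monochromatic] = 2·(1/2)^6 = 2^{1 − 6} = 1/32.
By linearity: E[X] = C(20, 4) · 2^{1 − 6} = 4845 · 1/32 = 4845/32.
Numerically: E[X] ≈ 151.40625.

E[X] = C(20,4)·2^(1−C(4,2)) = 4845/32 ≈ 151.40625.


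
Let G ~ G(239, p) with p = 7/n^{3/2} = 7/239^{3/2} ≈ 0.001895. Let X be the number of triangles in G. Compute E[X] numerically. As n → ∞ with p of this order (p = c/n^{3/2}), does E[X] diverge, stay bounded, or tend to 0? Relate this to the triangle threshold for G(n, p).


Number of potential triangles: C(239, 3) = 2246839.
Each occurs with probability p³ ≈ (0.001895)³ ≈ 6.799916e-09.
By linearity: E[X] = C(239, 3)·p³ ≈ 2246839 · 6.799916e-09 ≈ 0.0153.
Since α = 3/2 > 1, p = c/n^{3/2} = o(1/n) is below the triangle threshold p ~ 1/n. Asymptotically E[X] ~ (c³/6)·n^{3(1−α)} = (7³/6)·n^{-1.5} → 0, so by Markov's inequality G has no triangles w.h.p.

E[X] ≈ 0.0153; in regime p = Θ(1/n^{3/2}) E[X] tends to 0 (below the triangle threshold p ~ 1/n).


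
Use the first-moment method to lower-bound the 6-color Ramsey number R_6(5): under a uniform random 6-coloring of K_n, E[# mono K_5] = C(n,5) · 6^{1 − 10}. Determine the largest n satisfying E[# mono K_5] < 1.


We need C(n, 5) · 6^{1 − 10} < 1, i.e. C(n, 5) < 6^{10 − 1} = 10077696.
Check values of n near the boundary:
  n = 66: C(66, 5) = 8936928; 8936928 < 10077696? YES
  n = 67: C(67, 5) = 9657648; 9657648 < 10077696? YES
  n = 68: C(68, 5) = 10424128; 10424128 < 10077696? NO
  n = 69: C(69, 5) = 11238513; 11238513 < 10077696? NO
The largest n with C(n, 5) < 10077696 is n = 67 (where E[X] = 67067/69984 ≈ 0.958). Hence R_6(5) > 67, i.e. R_6(5) ≥ 68.

Largest n = 67; hence R_6(5) > 67.


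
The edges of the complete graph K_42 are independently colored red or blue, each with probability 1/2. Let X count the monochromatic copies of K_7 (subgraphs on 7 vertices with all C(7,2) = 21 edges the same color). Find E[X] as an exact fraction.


Let X = Σ_S X_S over the C(42, 7) = 26978328 subsets S of size 7, where X_S = 1 if the K_7 on S is monochromatic.
For a fixed S, the K_7 on S has C(7, 2) = 21 edges. P[all 21 edges red] = (1/2)^21, and likewise for blue, so P[monochromatic] = 2·(1/2)^21 = 2^{1 − 21} = 1/1048576.
By linearity: E[X] = C(42, 7) · 2^{1 − 21} = 26978328 · 1/1048576 = 3372291/131072.
Numerically: E[X] ≈ 25.729.

E[X] = C(42,7)·2^(1−C(7,2)) = 3372291/131072 ≈ 25.729.


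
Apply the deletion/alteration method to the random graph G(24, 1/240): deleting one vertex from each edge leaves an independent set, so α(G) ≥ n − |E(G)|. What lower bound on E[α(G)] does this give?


E[|E(G)|] = C(24, 2)·p = 276 · (1/240) = 23/20.
E[α(G)] ≥ n − E[|E(G)|] = 24 − 23/20 = 457/20.
Numerically: ≈ 22.850.
(This is only a lower bound; the true E[α(G)] may be larger.)

E[α(G)] ≥ 457/20 ≈ 22.850.


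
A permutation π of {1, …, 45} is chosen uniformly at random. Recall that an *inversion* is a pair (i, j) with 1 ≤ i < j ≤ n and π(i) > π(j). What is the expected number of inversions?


Write X = Σ X_I over the C(45, 2) = 990 pairs i < j, with X_I the indicator of one inversion.
There are 990 indicators.
For each fixed pair i < j, the values π(i) and π(j) are two distinct elements of {1, …, 45} in uniformly random order; by symmetry P[π(i) > π(j)] = 1/2.
By linearity: E[X] = 990 · (1/2) = C(45, 2) · (1/2) = 990/2 = 495 ≈ 495.00000.

E[X] = 495 = 495.00000.


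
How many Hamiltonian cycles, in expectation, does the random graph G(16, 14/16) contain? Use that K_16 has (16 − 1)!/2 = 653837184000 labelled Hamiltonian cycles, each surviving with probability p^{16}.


K_16 has (16 − 1)!/2 = 653837184000 labelled Hamiltonian cycles.
For each such Hamiltonian cycle H, let X_H = 1 if all 16 edges of H are present in G. Then P[X_H = 1] = p^{16} = (7/8)^{16} = 33232930569601/281474976710656.
By linearity: E[X] = Σ_H E[X_H] = 653837184000 · p^{16} = 653837184000 · 33232930569601/281474976710656 = 21219654042671322112875/274877906944.
Numerically: E[X] ≈ 7.7197e+10.

E[X] = 653837184000 · (7/8)^{16} = 21219654042671322112875/274877906944 ≈ 7.7197e+10.


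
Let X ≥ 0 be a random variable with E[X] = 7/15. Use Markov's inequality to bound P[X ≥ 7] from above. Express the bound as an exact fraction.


μ = E[X] = 7/15, a = 7.
Markov: P[X ≥ 7] ≤ μ/a = (7/15)/7 = 1/15.
Numerically: ≈ 0.0667.
(Since a = 7 > μ = 0.4667, the bound 1/15 is < 1 and informative.)

P[X ≥ 7] ≤ 1/15 ≈ 0.0667.


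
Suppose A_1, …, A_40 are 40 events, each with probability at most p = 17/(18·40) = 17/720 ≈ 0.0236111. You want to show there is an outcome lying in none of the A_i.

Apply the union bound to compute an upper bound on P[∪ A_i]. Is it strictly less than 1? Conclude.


Union bound: P[∪_{i=1}^{40} A_i] ≤ Σ_i P[A_i] ≤ 40·p = 40·(17/720) = 17/18.
Numerically: 17/18 ≈ 0.9444444.
Is 17/18 < 1? YES.
Since P[∪ A_i] ≤ 17/18 < 1, the complement has P[∩ A_i^c] ≥ 1 − 17/18 = 1/18 > 0, so some outcome avoids every A_i.

40·p = 17/18 ≈ 0.9444444; existence CERTIFIED by the union bound.


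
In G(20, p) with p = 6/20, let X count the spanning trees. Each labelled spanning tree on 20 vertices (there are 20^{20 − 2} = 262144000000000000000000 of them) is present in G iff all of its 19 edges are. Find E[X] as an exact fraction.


K_20 has 20^{20 − 2} = 262144000000000000000000 labelled spanning trees.
For each such spanning tree H, let X_H = 1 if all 19 edges of H are present in G. Then P[X_H = 1] = p^{19} = (3/10)^{19} = 1162261467/10000000000000000000.
By linearity of expectation: E[X] = Σ_H E[X_H] = 262144000000000000000000 · p^{19} = 262144000000000000000000 · 1162261467/10000000000000000000 = 152339935002624/5.
Numerically: E[X] ≈ 3.05e+13.

E[X] = 262144000000000000000000 · (3/10)^{19} = 152339935002624/5 ≈ 3.05e+13.


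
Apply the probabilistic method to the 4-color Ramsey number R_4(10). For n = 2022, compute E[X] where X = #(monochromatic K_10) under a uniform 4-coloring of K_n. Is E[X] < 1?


E[X] = C(2022, 10) · 4^{1 − 45} = 307870445231474093395937796 · 4^{−44} = 307870445231474093395937796/309485009821345068724781056.
As a reduced fraction: E[X] = 76967611307868523348984449/77371252455336267181195264 ≈ 0.9947831.
Is E[X] < 1? YES.
Since E[X] < 1, there exists a 4-coloring of K_{2022} with no monochromatic K_10; hence R_4(10) > 2022.

E[X] = 76967611307868523348984449/77371252455336267181195264 ≈ 0.9947831; E[X] < 1, so R_4(10) > 2022.


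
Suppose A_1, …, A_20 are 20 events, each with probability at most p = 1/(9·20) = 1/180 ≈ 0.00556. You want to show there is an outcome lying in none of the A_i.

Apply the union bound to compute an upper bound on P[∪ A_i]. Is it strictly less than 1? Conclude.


Union bound: P[∪_{i=1}^{20} A_i] ≤ Σ_i P[A_i] ≤ 20·p = 20·(1/180) = 1/9.
Numerically: 1/9 ≈ 0.11111.
Is 1/9 < 1? YES.
Since P[∪ A_i] ≤ 1/9 < 1, the complement has P[∩ A_i^c] ≥ 1 − 1/9 = 8/9 > 0, so some outcome avoids every A_i.

20·p = 1/9 ≈ 0.11111; existence CERTIFIED by the union bound.


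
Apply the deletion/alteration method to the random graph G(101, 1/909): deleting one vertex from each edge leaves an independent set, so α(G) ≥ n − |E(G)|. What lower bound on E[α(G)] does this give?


E[|E(G)|] = C(101, 2)·p = 5050 · (1/909) = 50/9.
E[α(G)] ≥ n − E[|E(G)|] = 101 − 50/9 = 859/9.
Numerically: ≈ 95.444444.
(This is only a lower bound; the true E[α(G)] may be larger.)

E[α(G)] ≥ 859/9 ≈ 95.444444.


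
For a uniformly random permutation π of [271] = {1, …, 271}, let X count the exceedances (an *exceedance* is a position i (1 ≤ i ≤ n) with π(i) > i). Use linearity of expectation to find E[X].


Write X = Σ_{i=1}^{271} X_i, where X_i = 1_{π(i) > i}.
For each fixed i, π(i) is uniform over {1, …, 271} (marginal of a uniform permutation), so P[π(i) > i] = (n − i)/n. Summing: Σ_{i=1}^{271} (n − i)/n = (0 + 1 + … + 270)/271 = 271(271 − 1)/(2·271) = (271 − 1)/2.
Hence E[X] = Σ_{i=1}^{271} (271 − i)/271 = 135 ≈ 135.00000.

E[X] = 135 = 135.00000.


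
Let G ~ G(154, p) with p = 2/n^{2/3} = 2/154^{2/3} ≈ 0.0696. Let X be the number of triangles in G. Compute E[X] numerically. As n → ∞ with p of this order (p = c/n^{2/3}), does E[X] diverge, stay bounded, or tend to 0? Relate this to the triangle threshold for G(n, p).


Number of potential triangles: C(154, 3) = 596904.
Each occurs with probability p³ ≈ (0.0696)³ ≈ 3.37325e-04.
By linearity: E[X] = C(154, 3)·p³ ≈ 596904 · 3.37325e-04 ≈ 201.351.
Since α = 2/3 < 1, p = c/n^{2/3} ≫ 1/n is above the triangle threshold p ~ 1/n. Asymptotically E[X] ~ (c³/6)·n^{3(1−α)} = (2³/6)·n^{1} → ∞; triangles are abundant w.h.p.

E[X] ≈ 201.351; in regime p = Θ(1/n^{2/3}) E[X] diverges (above the triangle threshold p ~ 1/n).


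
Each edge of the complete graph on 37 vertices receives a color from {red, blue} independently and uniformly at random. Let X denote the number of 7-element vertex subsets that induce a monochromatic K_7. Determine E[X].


Let X = Σ_S X_S over the C(37, 7) = 10295472 subsets S of size 7, where X_S = 1 if the K_7 on S is monochromatic.
For a fixed S, the K_7 on S has C(7, 2) = 21 edges. P[all 21 edges red] = (1/2)^21, and likewise for blue, so P[monochromatic] = 2·(1/2)^21 = 2^{1 − 21} = 1/1048576.
By linearity: E[X] = C(37, 7) · 2^{1 − 21} = 10295472 · 1/1048576 = 643467/65536.
Numerically: E[X] ≈ 9.818527.

E[X] = C(37,7)·2^(1−C(7,2)) = 643467/65536 ≈ 9.818527.


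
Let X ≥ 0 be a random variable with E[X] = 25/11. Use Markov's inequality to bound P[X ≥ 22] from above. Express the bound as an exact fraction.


μ = E[X] = 25/11, a = 22.
Markov: P[X ≥ 22] ≤ μ/a = (25/11)/22 = 25/242.
Numerically: ≈ 0.103306.
(Since a = 22 > μ = 2.272727, the bound 25/242 is < 1 and informative.)

P[X ≥ 22] ≤ 25/242 ≈ 0.103306.


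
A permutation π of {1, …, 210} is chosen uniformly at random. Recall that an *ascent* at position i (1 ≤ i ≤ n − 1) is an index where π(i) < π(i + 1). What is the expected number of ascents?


Write X = Σ X_I over i = 1, …, 209, with X_I the indicator of one ascent.
There are 209 indicators.
For each fixed i, the pair (π(i), π(i+1)) is a uniformly random ordered pair of distinct values from {1, …, 210}; by symmetry P[π(i) < π(i+1)] = 1/2.
By linearity: E[X] = 209 · (1/2) = (210 − 1) · (1/2) = 209/2 ≈ 104.5000.

E[X] = 209/2 = 104.5000.


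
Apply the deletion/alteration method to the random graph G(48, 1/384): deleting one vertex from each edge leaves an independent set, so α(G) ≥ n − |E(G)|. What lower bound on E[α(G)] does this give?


E[|E(G)|] = C(48, 2)·p = 1128 · (1/384) = 47/16.
E[α(G)] ≥ n − E[|E(G)|] = 48 − 47/16 = 721/16.
Numerically: ≈ 45.062500.
(This is only a lower bound; the true E[α(G)] may be larger.)

E[α(G)] ≥ 721/16 ≈ 45.062500.


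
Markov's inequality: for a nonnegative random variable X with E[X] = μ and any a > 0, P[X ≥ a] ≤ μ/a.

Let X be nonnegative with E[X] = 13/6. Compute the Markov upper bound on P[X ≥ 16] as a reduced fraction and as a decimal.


μ = E[X] = 13/6, a = 16.
Markov: P[X ≥ 16] ≤ μ/a = (13/6)/16 = 13/96.
Numerically: ≈ 0.13542.
(Since a = 16 > μ = 2.16667, the bound 13/96 is < 1 and informative.)

P[X ≥ 16] ≤ 13/96 ≈ 0.13542.


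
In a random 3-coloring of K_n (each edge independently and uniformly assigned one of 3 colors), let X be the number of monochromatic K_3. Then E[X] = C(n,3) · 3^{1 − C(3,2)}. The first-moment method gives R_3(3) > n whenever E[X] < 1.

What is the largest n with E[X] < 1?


We need C(n, 3) · 3^{1 − 3} < 1, i.e. C(n, 3) < 3^{3 − 1} = 9.
Check values of n near the boundary:
  n = 3: C(3, 3) = 1; 1 < 9? YES
  n = 4: C(4, 3) = 4; 4 < 9? YES
  n = 5: C(5, 3) = 10; 10 < 9? NO
  n = 6: C(6, 3) = 20; 20 < 9? NO
  n = 7: C(7, 3) = 35; 35 < 9? NO
The largest n with C(n, 3) < 9 is n = 4 (where E[X] = 4/9 ≈ 0.4444444). Hence R_3(3) > 4, i.e. R_3(3) ≥ 5.

Largest n = 4; hence R_3(3) > 4.


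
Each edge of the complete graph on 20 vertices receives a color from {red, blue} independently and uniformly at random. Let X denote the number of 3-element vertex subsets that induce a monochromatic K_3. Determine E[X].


Let X = Σ_S X_S over the C(20, 3) = 1140 subsets S of size 3, where X_S = 1 if the K_3 on S is monochromatic.
For a fixed S, the K_3 on S has C(3, 2) = 3 edges. P[all 3 edges red] = (1/2)^3, and likewise for blue, so P[monochromatic] = 2·(1/2)^3 = 2^{1 − 3} = 1/4.
By linearity of expectation: E[X] = C(20, 3) · 2^{1 − 3} = 1140 · 1/4 = 285.
Numerically: E[X] ≈ 285.0000.

E[X] = C(20,3)·2^(1−C(3,2)) = 285 ≈ 285.0000.
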